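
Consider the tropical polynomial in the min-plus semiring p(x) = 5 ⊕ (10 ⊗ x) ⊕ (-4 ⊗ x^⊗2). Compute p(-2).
p(-2) = -8

A tropical monomial a ⊗ x^⊗i evaluates to a + i · x. Evaluating each term at x = -2:
  Term 0 contributes 5 + 0 · -2 = 5
  Term 1 contributes 10 + 1 · -2 = 8
  Term 2 contributes -4 + 2 · -2 = -8
p(-2) = ⊕ of these = min[5, 8, -8] = -8.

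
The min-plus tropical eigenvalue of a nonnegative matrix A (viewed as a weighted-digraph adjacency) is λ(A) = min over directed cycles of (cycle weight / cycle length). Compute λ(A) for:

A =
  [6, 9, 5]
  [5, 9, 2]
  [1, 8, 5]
λ(A) = 3

Enumerate directed cycles and compute their means (weight / length). Sample:
  cycle 0 → 0: weight = 6, length = 1, mean = 6/1 ≈ 6.000
  cycle 1 → 1: weight = 9, length = 1, mean = 9/1 ≈ 9.000
  cycle 2 → 2: weight = 5, length = 1, mean = 5/1 ≈ 5.000
  cycle 0 → 1 → 0: weight = 14, length = 2, mean = 14/2 ≈ 7.000
  cycle 0 → 2 → 0: weight = 6, length = 2, mean = 6/2 ≈ 3.000
  cycle 1 → 0 → 1: weight = 14, length = 2, mean = 14/2 ≈ 7.000
Minimum mean = 3.000, attained e.g. along the cycle 0 → 2 → 0 with weight 6 and length 2. So λ(A) = 6/2 = 3.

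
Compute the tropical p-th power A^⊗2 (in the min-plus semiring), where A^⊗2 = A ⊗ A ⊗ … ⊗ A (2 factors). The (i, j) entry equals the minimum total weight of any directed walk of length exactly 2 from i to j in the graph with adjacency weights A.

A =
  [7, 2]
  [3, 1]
A^⊗2 =
  [5, 3]
  [4, 2]

Each entry (A^⊗2)_ij equals the minimum over all length-2 walks i = v_0 → v_1 → … → v_2 = j of Σ_t A[v_t][v_{t+1}]. For example, for (i, j) = (0, 1) we minimise over 2 possible intermediate vertex sequences; the minimum is 3, attained along the walk 0 → 1 → 1.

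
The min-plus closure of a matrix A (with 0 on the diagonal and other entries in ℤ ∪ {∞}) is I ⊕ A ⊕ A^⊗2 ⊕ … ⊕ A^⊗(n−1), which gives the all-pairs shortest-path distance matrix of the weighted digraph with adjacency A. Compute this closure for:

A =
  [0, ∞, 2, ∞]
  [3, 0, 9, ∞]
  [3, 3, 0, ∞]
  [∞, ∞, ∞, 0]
Closure =
  [0, 5, 2, ∞]
  [3, 0, 5, ∞]
  [3, 3, 0, ∞]
  [∞, ∞, ∞, 0]

This is the Floyd-Warshall all-pairs shortest-path computation. For each intermediate vertex k = 0, 1, …, 3, update dist[i][j] ← min(dist[i][j], dist[i][k] + dist[k][j]). The final matrix gives, for each (i, j), the minimum total weight of any directed path from i to j (possibly empty when i = j).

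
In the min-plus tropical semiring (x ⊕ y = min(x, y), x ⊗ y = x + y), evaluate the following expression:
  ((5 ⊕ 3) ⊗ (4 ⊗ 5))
((5 ⊕ 3) ⊗ (4 ⊗ 5)) = 12

Expand innermost to outermost. Recall ⊕ takes the minimum of its arguments and ⊗ takes their sum. Working out the expression ((5 ⊕ 3) ⊗ (4 ⊗ 5)) gives 12.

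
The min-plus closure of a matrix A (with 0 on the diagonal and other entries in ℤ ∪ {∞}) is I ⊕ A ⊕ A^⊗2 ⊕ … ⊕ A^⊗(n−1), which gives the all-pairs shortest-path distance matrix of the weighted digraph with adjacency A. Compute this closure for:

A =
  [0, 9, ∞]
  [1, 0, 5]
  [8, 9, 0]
Closure =
  [0, 9, 14]
  [1, 0, 5]
  [8, 9, 0]

This is the Floyd-Warshall all-pairs shortest-path computation. For each intermediate vertex k = 0, 1, …, 2, update dist[i][j] ← min(dist[i][j], dist[i][k] + dist[k][j]). The final matrix gives, for each (i, j), the minimum total weight of any directed path from i to j (possibly empty when i = j).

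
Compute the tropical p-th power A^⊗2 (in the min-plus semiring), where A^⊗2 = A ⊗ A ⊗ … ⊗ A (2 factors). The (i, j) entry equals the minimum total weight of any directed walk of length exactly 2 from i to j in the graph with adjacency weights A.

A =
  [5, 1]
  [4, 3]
A^⊗2 =
  [5, 4]
  [7, 5]

Each entry (A^⊗2)_ij equals the minimum over all length-2 walks i = v_0 → v_1 → … → v_2 = j of Σ_t A[v_t][v_{t+1}]. For example, for (i, j) = (0, 1) we minimise over 2 possible intermediate vertex sequences; the minimum is 4, attained along the walk 0 → 1 → 1.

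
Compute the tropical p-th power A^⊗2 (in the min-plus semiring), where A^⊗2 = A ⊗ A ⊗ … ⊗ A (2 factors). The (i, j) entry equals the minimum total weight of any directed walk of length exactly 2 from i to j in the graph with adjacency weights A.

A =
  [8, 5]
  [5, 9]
A^⊗2 =
  [10, 13]
  [13, 10]

Each entry (A^⊗2)_ij equals the minimum over all length-2 walks i = v_0 → v_1 → … → v_2 = j of Σ_t A[v_t][v_{t+1}]. For example, for (i, j) = (0, 1) we minimise over 2 possible intermediate vertex sequences; the minimum is 13, attained along the walk 0 → 0 → 1.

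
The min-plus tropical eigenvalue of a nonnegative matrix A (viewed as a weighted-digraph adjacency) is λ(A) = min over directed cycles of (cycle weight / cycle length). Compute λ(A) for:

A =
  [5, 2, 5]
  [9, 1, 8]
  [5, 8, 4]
λ(A) = 1

Enumerate directed cycles and compute their means (weight / length). Sample:
  cycle 0 → 0: weight = 5, length = 1, mean = 5/1 ≈ 5.000
  cycle 1 → 1: weight = 1, length = 1, mean = 1/1 ≈ 1.000
  cycle 2 → 2: weight = 4, length = 1, mean = 4/1 ≈ 4.000
  cycle 0 → 1 → 0: weight = 11, length = 2, mean = 11/2 ≈ 5.500
  cycle 0 → 2 → 0: weight = 10, length = 2, mean = 10/2 ≈ 5.000
  cycle 1 → 0 → 1: weight = 11, length = 2, mean = 11/2 ≈ 5.500
Minimum mean = 1.000, attained e.g. along the cycle 1 → 1 with weight 1 and length 1. So λ(A) = 1/1 = 1.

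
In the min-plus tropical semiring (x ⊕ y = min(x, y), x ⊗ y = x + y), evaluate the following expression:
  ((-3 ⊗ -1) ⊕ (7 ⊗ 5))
((-3 ⊗ -1) ⊕ (7 ⊗ 5)) = -4

Expand innermost to outermost. Recall ⊕ takes the minimum of its arguments and ⊗ takes their sum. Working out the expression ((-3 ⊗ -1) ⊕ (7 ⊗ 5)) gives -4.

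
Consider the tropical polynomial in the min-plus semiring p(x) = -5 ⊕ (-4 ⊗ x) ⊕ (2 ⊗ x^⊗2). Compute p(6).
p(6) = -5

A tropical monomial a ⊗ x^⊗i evaluates to a + i · x. Evaluating each term at x = 6:
  Term 0 contributes -5 + 0 · 6 = -5
  Term 1 contributes -4 + 1 · 6 = 2
  Term 2 contributes 2 + 2 · 6 = 14
p(6) = ⊕ of these = min[-5, 2, 14] = -5.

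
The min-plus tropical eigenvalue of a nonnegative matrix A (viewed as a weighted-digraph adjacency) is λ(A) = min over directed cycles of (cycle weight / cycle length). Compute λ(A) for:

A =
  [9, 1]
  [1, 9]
λ(A) = 1

Enumerate directed cycles and compute their means (weight / length). Sample:
  cycle 0 → 0: weight = 9, length = 1, mean = 9/1 ≈ 9.000
  cycle 1 → 1: weight = 9, length = 1, mean = 9/1 ≈ 9.000
  cycle 0 → 1 → 0: weight = 2, length = 2, mean = 2/2 ≈ 1.000
  cycle 1 → 0 → 1: weight = 2, length = 2, mean = 2/2 ≈ 1.000
Minimum mean = 1.000, attained e.g. along the cycle 0 → 1 → 0 with weight 2 and length 2. So λ(A) = 2/2 = 1.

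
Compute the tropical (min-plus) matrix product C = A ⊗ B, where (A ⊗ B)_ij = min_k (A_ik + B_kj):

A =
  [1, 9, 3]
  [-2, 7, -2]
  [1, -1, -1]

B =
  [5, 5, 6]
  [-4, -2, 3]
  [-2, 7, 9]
A ⊗ B =
  [1, 6, 7]
  [-4, 3, 4]
  [-5, -3, 2]

Apply the min-plus product entry-by-entry:
  C[0][0] = min over k of (A[0][0] + B[0][0] = 1 + 5 = 6, A[0][1] + B[1][0] = 9 + -4 = 5, A[0][2] + B[2][0] = 3 + -2 = 1) = 1 (attained at k = 2)
  C[0][1] = min over k of (A[0][0] + B[0][1] = 1 + 5 = 6, A[0][1] + B[1][1] = 9 + -2 = 7, A[0][2] + B[2][1] = 3 + 7 = 10) = 6 (attained at k = 0)
  C[0][2] = min over k of (A[0][0] + B[0][2] = 1 + 6 = 7, A[0][1] + B[1][2] = 9 + 3 = 12, A[0][2] + B[2][2] = 3 + 9 = 12) = 7 (attained at k = 0)
  C[1][0] = min over k of (A[1][0] + B[0][0] = -2 + 5 = 3, A[1][1] + B[1][0] = 7 + -4 = 3, A[1][2] + B[2][0] = -2 + -2 = -4) = -4 (attained at k = 2)
  C[1][1] = min over k of (A[1][0] + B[0][1] = -2 + 5 = 3, A[1][1] + B[1][1] = 7 + -2 = 5, A[1][2] + B[2][1] = -2 + 7 = 5) = 3 (attained at k = 0)
  C[1][2] = min over k of (A[1][0] + B[0][2] = -2 + 6 = 4, A[1][1] + B[1][2] = 7 + 3 = 10, A[1][2] + B[2][2] = -2 + 9 = 7) = 4 (attained at k = 0)
  C[2][0] = min over k of (A[2][0] + B[0][0] = 1 + 5 = 6, A[2][1] + B[1][0] = -1 + -4 = -5, A[2][2] + B[2][0] = -1 + -2 = -3) = -5 (attained at k = 1)
  C[2][1] = min over k of (A[2][0] + B[0][1] = 1 + 5 = 6, A[2][1] + B[1][1] = -1 + -2 = -3, A[2][2] + B[2][1] = -1 + 7 = 6) = -3 (attained at k = 1)
  C[2][2] = min over k of (A[2][0] + B[0][2] = 1 + 6 = 7, A[2][1] + B[1][2] = -1 + 3 = 2, A[2][2] + B[2][2] = -1 + 9 = 8) = 2 (attained at k = 1)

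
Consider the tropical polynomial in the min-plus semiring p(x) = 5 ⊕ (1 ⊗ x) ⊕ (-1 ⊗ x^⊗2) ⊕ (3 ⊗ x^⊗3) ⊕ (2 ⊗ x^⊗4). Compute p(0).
p(0) = -1

A tropical monomial a ⊗ x^⊗i evaluates to a + i · x. Evaluating each term at x = 0:
  Term 0 contributes 5 + 0 · 0 = 5
  Term 1 contributes 1 + 1 · 0 = 1
  Term 2 contributes -1 + 2 · 0 = -1
  Term 3 contributes 3 + 3 · 0 = 3
  Term 4 contributes 2 + 4 · 0 = 2
p(0) = ⊕ of these = min[5, 1, -1, 3, 2] = -1.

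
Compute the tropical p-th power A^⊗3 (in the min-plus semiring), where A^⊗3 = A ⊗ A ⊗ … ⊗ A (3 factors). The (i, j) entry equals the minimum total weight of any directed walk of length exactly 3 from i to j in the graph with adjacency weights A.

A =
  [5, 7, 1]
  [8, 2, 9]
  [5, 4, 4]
A^⊗3 =
  [10, 7, 7]
  [12, 6, 11]
  [11, 8, 10]

Each entry (A^⊗3)_ij equals the minimum over all length-3 walks i = v_0 → v_1 → … → v_3 = j of Σ_t A[v_t][v_{t+1}]. For example, for (i, j) = (0, 2) we minimise over 9 possible intermediate vertex sequences; the minimum is 7, attained along the walk 0 → 2 → 0 → 2.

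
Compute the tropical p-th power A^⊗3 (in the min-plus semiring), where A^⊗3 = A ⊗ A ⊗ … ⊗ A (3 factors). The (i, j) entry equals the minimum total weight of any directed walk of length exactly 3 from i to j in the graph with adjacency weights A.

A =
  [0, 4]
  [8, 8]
A^⊗3 =
  [0, 4]
  [8, 12]

Each entry (A^⊗3)_ij equals the minimum over all length-3 walks i = v_0 → v_1 → … → v_3 = j of Σ_t A[v_t][v_{t+1}]. For example, for (i, j) = (0, 1) we minimise over 4 possible intermediate vertex sequences; the minimum is 4, attained along the walk 0 → 0 → 0 → 1.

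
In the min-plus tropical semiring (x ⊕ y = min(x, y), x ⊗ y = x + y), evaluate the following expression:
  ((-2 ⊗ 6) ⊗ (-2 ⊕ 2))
((-2 ⊗ 6) ⊗ (-2 ⊕ 2)) = 2

Expand innermost to outermost. Recall ⊕ takes the minimum of its arguments and ⊗ takes their sum. Working out the expression ((-2 ⊗ 6) ⊗ (-2 ⊕ 2)) gives 2.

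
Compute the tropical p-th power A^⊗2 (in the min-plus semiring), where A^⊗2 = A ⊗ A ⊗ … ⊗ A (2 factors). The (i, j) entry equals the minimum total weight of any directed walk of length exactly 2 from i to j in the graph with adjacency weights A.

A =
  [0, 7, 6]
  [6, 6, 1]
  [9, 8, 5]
A^⊗2 =
  [0, 7, 6]
  [6, 9, 6]
  [9, 13, 9]

Each entry (A^⊗2)_ij equals the minimum over all length-2 walks i = v_0 → v_1 → … → v_2 = j of Σ_t A[v_t][v_{t+1}]. For example, for (i, j) = (0, 2) we minimise over 3 possible intermediate vertex sequences; the minimum is 6, attained along the walk 0 → 0 → 2.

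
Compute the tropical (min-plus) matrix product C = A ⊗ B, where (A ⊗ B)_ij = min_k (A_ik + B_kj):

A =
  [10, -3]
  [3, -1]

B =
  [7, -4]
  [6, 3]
A ⊗ B =
  [3, 0]
  [5, -1]

Apply the min-plus product entry-by-entry:
  C[0][0] = min over k of (A[0][0] + B[0][0] = 10 + 7 = 17, A[0][1] + B[1][0] = -3 + 6 = 3) = 3 (attained at k = 1)
  C[0][1] = min over k of (A[0][0] + B[0][1] = 10 + -4 = 6, A[0][1] + B[1][1] = -3 + 3 = 0) = 0 (attained at k = 1)
  C[1][0] = min over k of (A[1][0] + B[0][0] = 3 + 7 = 10, A[1][1] + B[1][0] = -1 + 6 = 5) = 5 (attained at k = 1)
  C[1][1] = min over k of (A[1][0] + B[0][1] = 3 + -4 = -1, A[1][1] + B[1][1] = -1 + 3 = 2) = -1 (attained at k = 0)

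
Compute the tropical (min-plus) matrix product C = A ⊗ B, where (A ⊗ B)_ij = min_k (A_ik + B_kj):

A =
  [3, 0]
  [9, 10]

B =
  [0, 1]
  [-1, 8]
A ⊗ B =
  [-1, 4]
  [9, 10]

Apply the min-plus product entry-by-entry:
  C[0][0] = min over k of (A[0][0] + B[0][0] = 3 + 0 = 3, A[0][1] + B[1][0] = 0 + -1 = -1) = -1 (attained at k = 1)
  C[0][1] = min over k of (A[0][0] + B[0][1] = 3 + 1 = 4, A[0][1] + B[1][1] = 0 + 8 = 8) = 4 (attained at k = 0)
  C[1][0] = min over k of (A[1][0] + B[0][0] = 9 + 0 = 9, A[1][1] + B[1][0] = 10 + -1 = 9) = 9 (attained at k = 0)
  C[1][1] = min over k of (A[1][0] + B[0][1] = 9 + 1 = 10, A[1][1] + B[1][1] = 10 + 8 = 18) = 10 (attained at k = 0)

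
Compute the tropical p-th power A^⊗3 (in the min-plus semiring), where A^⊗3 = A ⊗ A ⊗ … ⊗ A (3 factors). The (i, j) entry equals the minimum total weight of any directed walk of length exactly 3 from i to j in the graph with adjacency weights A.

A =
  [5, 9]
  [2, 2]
A^⊗3 =
  [13, 13]
  [6, 6]

Each entry (A^⊗3)_ij equals the minimum over all length-3 walks i = v_0 → v_1 → … → v_3 = j of Σ_t A[v_t][v_{t+1}]. For example, for (i, j) = (0, 1) we minimise over 4 possible intermediate vertex sequences; the minimum is 13, attained along the walk 0 → 1 → 1 → 1.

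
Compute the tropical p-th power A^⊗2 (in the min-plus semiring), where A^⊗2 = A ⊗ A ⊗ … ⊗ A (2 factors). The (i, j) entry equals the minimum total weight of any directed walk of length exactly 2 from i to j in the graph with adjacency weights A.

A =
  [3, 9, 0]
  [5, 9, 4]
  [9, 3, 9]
A^⊗2 =
  [6, 3, 3]
  [8, 7, 5]
  [8, 12, 7]

Each entry (A^⊗2)_ij equals the minimum over all length-2 walks i = v_0 → v_1 → … → v_2 = j of Σ_t A[v_t][v_{t+1}]. For example, for (i, j) = (0, 2) we minimise over 3 possible intermediate vertex sequences; the minimum is 3, attained along the walk 0 → 0 → 2.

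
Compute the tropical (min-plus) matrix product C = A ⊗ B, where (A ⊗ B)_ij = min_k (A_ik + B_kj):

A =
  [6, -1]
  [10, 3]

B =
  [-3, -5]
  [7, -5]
A ⊗ B =
  [3, -6]
  [7, -2]

Apply the min-plus product entry-by-entry:
  C[0][0] = min over k of (A[0][0] + B[0][0] = 6 + -3 = 3, A[0][1] + B[1][0] = -1 + 7 = 6) = 3 (attained at k = 0)
  C[0][1] = min over k of (A[0][0] + B[0][1] = 6 + -5 = 1, A[0][1] + B[1][1] = -1 + -5 = -6) = -6 (attained at k = 1)
  C[1][0] = min over k of (A[1][0] + B[0][0] = 10 + -3 = 7, A[1][1] + B[1][0] = 3 + 7 = 10) = 7 (attained at k = 0)
  C[1][1] = min over k of (A[1][0] + B[0][1] = 10 + -5 = 5, A[1][1] + B[1][1] = 3 + -5 = -2) = -2 (attained at k = 1)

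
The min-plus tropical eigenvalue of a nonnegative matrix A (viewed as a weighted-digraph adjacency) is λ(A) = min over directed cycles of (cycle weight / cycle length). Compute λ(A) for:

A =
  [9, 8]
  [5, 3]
λ(A) = 3

Enumerate directed cycles and compute their means (weight / length). Sample:
  cycle 0 → 0: weight = 9, length = 1, mean = 9/1 ≈ 9.000
  cycle 1 → 1: weight = 3, length = 1, mean = 3/1 ≈ 3.000
  cycle 0 → 1 → 0: weight = 13, length = 2, mean = 13/2 ≈ 6.500
  cycle 1 → 0 → 1: weight = 13, length = 2, mean = 13/2 ≈ 6.500
Minimum mean = 3.000, attained e.g. along the cycle 1 → 1 with weight 3 and length 1. So λ(A) = 3/1 = 3.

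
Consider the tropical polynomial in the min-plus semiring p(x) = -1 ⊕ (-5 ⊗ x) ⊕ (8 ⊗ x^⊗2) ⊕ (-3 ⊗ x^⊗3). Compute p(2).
p(2) = -3

A tropical monomial a ⊗ x^⊗i evaluates to a + i · x. Evaluating each term at x = 2:
  Term 0 contributes -1 + 0 · 2 = -1
  Term 1 contributes -5 + 1 · 2 = -3
  Term 2 contributes 8 + 2 · 2 = 12
  Term 3 contributes -3 + 3 · 2 = 3
p(2) = ⊕ of these = min[-1, -3, 12, 3] = -3.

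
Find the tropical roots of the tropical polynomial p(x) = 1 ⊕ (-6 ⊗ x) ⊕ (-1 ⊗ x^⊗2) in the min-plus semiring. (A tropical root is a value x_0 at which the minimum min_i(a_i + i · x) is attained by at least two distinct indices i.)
Roots: {-5, 7}

Each tropical root is a break point of the lower envelope of the lines y = a_i + i · x (there are 3 lines, with slopes 0, 1, ..., 2). Only the lines that attain the minimum somewhere contribute to roots; other lines are dominated. Here the surviving (envelope) indices are i = 2, i = 1, i = 0.
Intersections between consecutive envelope lines give the roots: for adjacent envelope indices i < j the intersection is x = (a_i − a_j) / (j − i). Reading off the sorted break points: {-5, 7}.
Verification: at each break x_0, at least two indices attain the minimum of min_i(a_i + i · x_0).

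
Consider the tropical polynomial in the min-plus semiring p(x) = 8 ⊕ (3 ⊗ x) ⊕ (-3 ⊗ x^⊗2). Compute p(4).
p(4) = 5

A tropical monomial a ⊗ x^⊗i evaluates to a + i · x. Evaluating each term at x = 4:
  Term 0 contributes 8 + 0 · 4 = 8
  Term 1 contributes 3 + 1 · 4 = 7
  Term 2 contributes -3 + 2 · 4 = 5
p(4) = ⊕ of these = min[8, 7, 5] = 5.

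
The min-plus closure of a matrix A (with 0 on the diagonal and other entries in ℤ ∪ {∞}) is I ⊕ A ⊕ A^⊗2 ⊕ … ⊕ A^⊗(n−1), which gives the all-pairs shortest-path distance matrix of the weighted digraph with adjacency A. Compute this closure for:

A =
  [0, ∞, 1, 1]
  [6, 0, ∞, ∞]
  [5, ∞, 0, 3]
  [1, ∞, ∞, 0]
Closure =
  [0, ∞, 1, 1]
  [6, 0, 7, 7]
  [4, ∞, 0, 3]
  [1, ∞, 2, 0]

This is the Floyd-Warshall all-pairs shortest-path computation. For each intermediate vertex k = 0, 1, …, 3, update dist[i][j] ← min(dist[i][j], dist[i][k] + dist[k][j]). The final matrix gives, for each (i, j), the minimum total weight of any directed path from i to j (possibly empty when i = j).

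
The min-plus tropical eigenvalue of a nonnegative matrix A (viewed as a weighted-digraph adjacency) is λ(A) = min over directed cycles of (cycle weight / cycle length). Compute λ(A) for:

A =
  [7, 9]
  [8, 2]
λ(A) = 2

Enumerate directed cycles and compute their means (weight / length). Sample:
  cycle 0 → 0: weight = 7, length = 1, mean = 7/1 ≈ 7.000
  cycle 1 → 1: weight = 2, length = 1, mean = 2/1 ≈ 2.000
  cycle 0 → 1 → 0: weight = 17, length = 2, mean = 17/2 ≈ 8.500
  cycle 1 → 0 → 1: weight = 17, length = 2, mean = 17/2 ≈ 8.500
Minimum mean = 2.000, attained e.g. along the cycle 1 → 1 with weight 2 and length 1. So λ(A) = 2/1 = 2.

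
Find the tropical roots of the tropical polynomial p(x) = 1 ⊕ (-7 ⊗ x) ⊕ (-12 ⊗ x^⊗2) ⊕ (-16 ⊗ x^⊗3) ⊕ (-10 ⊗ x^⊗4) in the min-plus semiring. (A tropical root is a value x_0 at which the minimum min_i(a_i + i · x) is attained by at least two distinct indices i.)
Roots: {-6, 4, 5, 8}

Each tropical root is a break point of the lower envelope of the lines y = a_i + i · x (there are 5 lines, with slopes 0, 1, ..., 4). Only the lines that attain the minimum somewhere contribute to roots; other lines are dominated. Here the surviving (envelope) indices are i = 4, i = 3, i = 2, i = 1, i = 0.
Intersections between consecutive envelope lines give the roots: for adjacent envelope indices i < j the intersection is x = (a_i − a_j) / (j − i). Reading off the sorted break points: {-6, 4, 5, 8}.
Verification: at each break x_0, at least two indices attain the minimum of min_i(a_i + i · x_0).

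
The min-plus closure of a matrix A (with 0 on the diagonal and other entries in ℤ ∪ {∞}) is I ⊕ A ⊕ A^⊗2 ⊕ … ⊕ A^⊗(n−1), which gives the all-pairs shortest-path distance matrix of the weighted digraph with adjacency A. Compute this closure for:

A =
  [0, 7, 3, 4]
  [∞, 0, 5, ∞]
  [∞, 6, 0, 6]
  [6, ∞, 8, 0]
Closure =
  [0, 7, 3, 4]
  [17, 0, 5, 11]
  [12, 6, 0, 6]
  [6, 13, 8, 0]

This is the Floyd-Warshall all-pairs shortest-path computation. For each intermediate vertex k = 0, 1, …, 3, update dist[i][j] ← min(dist[i][j], dist[i][k] + dist[k][j]). The final matrix gives, for each (i, j), the minimum total weight of any directed path from i to j (possibly empty when i = j).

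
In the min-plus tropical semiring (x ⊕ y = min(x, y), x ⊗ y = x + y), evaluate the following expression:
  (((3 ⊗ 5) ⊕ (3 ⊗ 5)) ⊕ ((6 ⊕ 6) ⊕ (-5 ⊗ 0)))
(((3 ⊗ 5) ⊕ (3 ⊗ 5)) ⊕ ((6 ⊕ 6) ⊕ (-5 ⊗ 0))) = -5

Expand innermost to outermost. Recall ⊕ takes the minimum of its arguments and ⊗ takes their sum. Working out the expression (((3 ⊗ 5) ⊕ (3 ⊗ 5)) ⊕ ((6 ⊕ 6) ⊕ (-5 ⊗ 0))) gives -5.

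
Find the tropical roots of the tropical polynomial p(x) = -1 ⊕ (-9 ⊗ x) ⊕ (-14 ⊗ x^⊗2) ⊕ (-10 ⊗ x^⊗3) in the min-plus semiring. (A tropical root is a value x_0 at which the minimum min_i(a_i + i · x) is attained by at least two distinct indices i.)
Roots: {-4, 5, 8}

Each tropical root is a break point of the lower envelope of the lines y = a_i + i · x (there are 4 lines, with slopes 0, 1, ..., 3). Only the lines that attain the minimum somewhere contribute to roots; other lines are dominated. Here the surviving (envelope) indices are i = 3, i = 2, i = 1, i = 0.
Intersections between consecutive envelope lines give the roots: for adjacent envelope indices i < j the intersection is x = (a_i − a_j) / (j − i). Reading off the sorted break points: {-4, 5, 8}.
Verification: at each break x_0, at least two indices attain the minimum of min_i(a_i + i · x_0).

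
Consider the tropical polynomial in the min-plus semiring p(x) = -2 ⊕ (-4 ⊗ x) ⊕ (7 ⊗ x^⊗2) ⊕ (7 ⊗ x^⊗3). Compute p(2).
p(2) = -2

A tropical monomial a ⊗ x^⊗i evaluates to a + i · x. Evaluating each term at x = 2:
  Term 0 contributes -2 + 0 · 2 = -2
  Term 1 contributes -4 + 1 · 2 = -2
  Term 2 contributes 7 + 2 · 2 = 11
  Term 3 contributes 7 + 3 · 2 = 13
p(2) = ⊕ of these = min[-2, -2, 11, 13] = -2.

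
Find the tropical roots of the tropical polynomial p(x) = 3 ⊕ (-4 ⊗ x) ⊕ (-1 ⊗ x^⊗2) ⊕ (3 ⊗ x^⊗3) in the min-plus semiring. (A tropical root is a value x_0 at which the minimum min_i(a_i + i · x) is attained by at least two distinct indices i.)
Roots: {-4, -3, 7}

Each tropical root is a break point of the lower envelope of the lines y = a_i + i · x (there are 4 lines, with slopes 0, 1, ..., 3). Only the lines that attain the minimum somewhere contribute to roots; other lines are dominated. Here the surviving (envelope) indices are i = 3, i = 2, i = 1, i = 0.
Intersections between consecutive envelope lines give the roots: for adjacent envelope indices i < j the intersection is x = (a_i − a_j) / (j − i). Reading off the sorted break points: {-4, -3, 7}.
Verification: at each break x_0, at least two indices attain the minimum of min_i(a_i + i · x_0).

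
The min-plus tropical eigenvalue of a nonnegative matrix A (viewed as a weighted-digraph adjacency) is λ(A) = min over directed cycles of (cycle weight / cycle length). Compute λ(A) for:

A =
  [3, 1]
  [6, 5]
λ(A) = 3

Enumerate directed cycles and compute their means (weight / length). Sample:
  cycle 0 → 0: weight = 3, length = 1, mean = 3/1 ≈ 3.000
  cycle 1 → 1: weight = 5, length = 1, mean = 5/1 ≈ 5.000
  cycle 0 → 1 → 0: weight = 7, length = 2, mean = 7/2 ≈ 3.500
  cycle 1 → 0 → 1: weight = 7, length = 2, mean = 7/2 ≈ 3.500
Minimum mean = 3.000, attained e.g. along the cycle 0 → 0 with weight 3 and length 1. So λ(A) = 3/1 = 3.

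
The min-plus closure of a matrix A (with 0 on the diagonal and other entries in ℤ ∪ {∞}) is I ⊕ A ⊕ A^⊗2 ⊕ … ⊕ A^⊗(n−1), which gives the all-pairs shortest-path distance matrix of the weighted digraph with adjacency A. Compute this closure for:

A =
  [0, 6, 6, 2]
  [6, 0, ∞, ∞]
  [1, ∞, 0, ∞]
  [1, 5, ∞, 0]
Closure =
  [0, 6, 6, 2]
  [6, 0, 12, 8]
  [1, 7, 0, 3]
  [1, 5, 7, 0]

This is the Floyd-Warshall all-pairs shortest-path computation. For each intermediate vertex k = 0, 1, …, 3, update dist[i][j] ← min(dist[i][j], dist[i][k] + dist[k][j]). The final matrix gives, for each (i, j), the minimum total weight of any directed path from i to j (possibly empty when i = j).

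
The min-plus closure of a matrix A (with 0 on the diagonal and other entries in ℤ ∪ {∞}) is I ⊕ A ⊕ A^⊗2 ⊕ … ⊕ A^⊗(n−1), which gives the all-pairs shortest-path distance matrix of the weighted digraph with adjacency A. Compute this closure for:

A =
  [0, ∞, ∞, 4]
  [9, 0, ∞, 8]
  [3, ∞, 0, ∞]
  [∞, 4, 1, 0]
Closure =
  [0, 8, 5, 4]
  [9, 0, 9, 8]
  [3, 11, 0, 7]
  [4, 4, 1, 0]

This is the Floyd-Warshall all-pairs shortest-path computation. For each intermediate vertex k = 0, 1, …, 3, update dist[i][j] ← min(dist[i][j], dist[i][k] + dist[k][j]). The final matrix gives, for each (i, j), the minimum total weight of any directed path from i to j (possibly empty when i = j).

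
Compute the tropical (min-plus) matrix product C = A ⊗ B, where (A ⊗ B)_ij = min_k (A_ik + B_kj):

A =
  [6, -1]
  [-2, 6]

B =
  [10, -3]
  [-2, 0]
A ⊗ B =
  [-3, -1]
  [4, -5]

Apply the min-plus product entry-by-entry:
  C[0][0] = min over k of (A[0][0] + B[0][0] = 6 + 10 = 16, A[0][1] + B[1][0] = -1 + -2 = -3) = -3 (attained at k = 1)
  C[0][1] = min over k of (A[0][0] + B[0][1] = 6 + -3 = 3, A[0][1] + B[1][1] = -1 + 0 = -1) = -1 (attained at k = 1)
  C[1][0] = min over k of (A[1][0] + B[0][0] = -2 + 10 = 8, A[1][1] + B[1][0] = 6 + -2 = 4) = 4 (attained at k = 1)
  C[1][1] = min over k of (A[1][0] + B[0][1] = -2 + -3 = -5, A[1][1] + B[1][1] = 6 + 0 = 6) = -5 (attained at k = 0)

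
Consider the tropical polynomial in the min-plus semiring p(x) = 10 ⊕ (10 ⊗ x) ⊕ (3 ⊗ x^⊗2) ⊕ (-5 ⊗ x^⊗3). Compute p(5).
p(5) = 10

A tropical monomial a ⊗ x^⊗i evaluates to a + i · x. Evaluating each term at x = 5:
  Term 0 contributes 10 + 0 · 5 = 10
  Term 1 contributes 10 + 1 · 5 = 15
  Term 2 contributes 3 + 2 · 5 = 13
  Term 3 contributes -5 + 3 · 5 = 10
p(5) = ⊕ of these = min[10, 15, 13, 10] = 10.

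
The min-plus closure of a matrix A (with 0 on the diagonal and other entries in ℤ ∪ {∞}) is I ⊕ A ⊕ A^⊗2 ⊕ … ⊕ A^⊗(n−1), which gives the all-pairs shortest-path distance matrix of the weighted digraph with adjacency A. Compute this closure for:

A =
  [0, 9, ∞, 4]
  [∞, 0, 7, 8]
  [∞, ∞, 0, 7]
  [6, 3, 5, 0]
Closure =
  [0, 7, 9, 4]
  [14, 0, 7, 8]
  [13, 10, 0, 7]
  [6, 3, 5, 0]

This is the Floyd-Warshall all-pairs shortest-path computation. For each intermediate vertex k = 0, 1, …, 3, update dist[i][j] ← min(dist[i][j], dist[i][k] + dist[k][j]). The final matrix gives, for each (i, j), the minimum total weight of any directed path from i to j (possibly empty when i = j).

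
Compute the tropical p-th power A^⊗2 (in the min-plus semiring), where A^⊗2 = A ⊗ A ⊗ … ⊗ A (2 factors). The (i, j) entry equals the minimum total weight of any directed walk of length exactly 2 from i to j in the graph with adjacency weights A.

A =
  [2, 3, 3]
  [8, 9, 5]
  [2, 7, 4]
A^⊗2 =
  [4, 5, 5]
  [7, 11, 9]
  [4, 5, 5]

Each entry (A^⊗2)_ij equals the minimum over all length-2 walks i = v_0 → v_1 → … → v_2 = j of Σ_t A[v_t][v_{t+1}]. For example, for (i, j) = (0, 2) we minimise over 3 possible intermediate vertex sequences; the minimum is 5, attained along the walk 0 → 0 → 2.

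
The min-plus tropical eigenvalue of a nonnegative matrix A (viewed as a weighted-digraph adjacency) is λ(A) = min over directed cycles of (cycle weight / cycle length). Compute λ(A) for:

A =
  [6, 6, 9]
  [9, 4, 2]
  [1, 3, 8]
λ(A) = 5/2

Enumerate directed cycles and compute their means (weight / length). Sample:
  cycle 0 → 0: weight = 6, length = 1, mean = 6/1 ≈ 6.000
  cycle 1 → 1: weight = 4, length = 1, mean = 4/1 ≈ 4.000
  cycle 2 → 2: weight = 8, length = 1, mean = 8/1 ≈ 8.000
  cycle 0 → 1 → 0: weight = 15, length = 2, mean = 15/2 ≈ 7.500
  cycle 0 → 2 → 0: weight = 10, length = 2, mean = 10/2 ≈ 5.000
  cycle 1 → 0 → 1: weight = 15, length = 2, mean = 15/2 ≈ 7.500
Minimum mean = 2.500, attained e.g. along the cycle 1 → 2 → 1 with weight 5 and length 2. So λ(A) = 5/2 = 5/2.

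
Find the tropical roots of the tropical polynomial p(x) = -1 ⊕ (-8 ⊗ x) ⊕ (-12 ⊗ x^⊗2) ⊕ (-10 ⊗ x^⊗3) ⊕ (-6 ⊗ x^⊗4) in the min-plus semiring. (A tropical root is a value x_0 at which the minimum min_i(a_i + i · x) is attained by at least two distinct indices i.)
Roots: {-4, -2, 4, 7}

Each tropical root is a break point of the lower envelope of the lines y = a_i + i · x (there are 5 lines, with slopes 0, 1, ..., 4). Only the lines that attain the minimum somewhere contribute to roots; other lines are dominated. Here the surviving (envelope) indices are i = 4, i = 3, i = 2, i = 1, i = 0.
Intersections between consecutive envelope lines give the roots: for adjacent envelope indices i < j the intersection is x = (a_i − a_j) / (j − i). Reading off the sorted break points: {-4, -2, 4, 7}.
Verification: at each break x_0, at least two indices attain the minimum of min_i(a_i + i · x_0).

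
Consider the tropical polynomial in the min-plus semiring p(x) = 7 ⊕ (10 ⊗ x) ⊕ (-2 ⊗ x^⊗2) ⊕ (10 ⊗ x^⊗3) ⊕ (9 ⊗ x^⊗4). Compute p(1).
p(1) = 0

A tropical monomial a ⊗ x^⊗i evaluates to a + i · x. Evaluating each term at x = 1:
  Term 0 contributes 7 + 0 · 1 = 7
  Term 1 contributes 10 + 1 · 1 = 11
  Term 2 contributes -2 + 2 · 1 = 0
  Term 3 contributes 10 + 3 · 1 = 13
  Term 4 contributes 9 + 4 · 1 = 13
p(1) = ⊕ of these = min[7, 11, 0, 13, 13] = 0.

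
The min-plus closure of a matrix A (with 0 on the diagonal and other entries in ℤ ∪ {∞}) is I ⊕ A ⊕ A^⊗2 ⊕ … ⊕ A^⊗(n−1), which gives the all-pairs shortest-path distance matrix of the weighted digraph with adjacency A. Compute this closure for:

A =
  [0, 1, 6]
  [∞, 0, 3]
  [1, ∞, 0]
Closure =
  [0, 1, 4]
  [4, 0, 3]
  [1, 2, 0]

This is the Floyd-Warshall all-pairs shortest-path computation. For each intermediate vertex k = 0, 1, …, 2, update dist[i][j] ← min(dist[i][j], dist[i][k] + dist[k][j]). The final matrix gives, for each (i, j), the minimum total weight of any directed path from i to j (possibly empty when i = j).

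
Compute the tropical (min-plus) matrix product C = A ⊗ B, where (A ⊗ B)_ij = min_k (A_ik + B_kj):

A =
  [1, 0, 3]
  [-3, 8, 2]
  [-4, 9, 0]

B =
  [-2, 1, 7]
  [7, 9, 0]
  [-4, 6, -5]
A ⊗ B =
  [-1, 2, -2]
  [-5, -2, -3]
  [-6, -3, -5]

Apply the min-plus product entry-by-entry:
  C[0][0] = min over k of (A[0][0] + B[0][0] = 1 + -2 = -1, A[0][1] + B[1][0] = 0 + 7 = 7, A[0][2] + B[2][0] = 3 + -4 = -1) = -1 (attained at k = 0)
  C[0][1] = min over k of (A[0][0] + B[0][1] = 1 + 1 = 2, A[0][1] + B[1][1] = 0 + 9 = 9, A[0][2] + B[2][1] = 3 + 6 = 9) = 2 (attained at k = 0)
  C[0][2] = min over k of (A[0][0] + B[0][2] = 1 + 7 = 8, A[0][1] + B[1][2] = 0 + 0 = 0, A[0][2] + B[2][2] = 3 + -5 = -2) = -2 (attained at k = 2)
  C[1][0] = min over k of (A[1][0] + B[0][0] = -3 + -2 = -5, A[1][1] + B[1][0] = 8 + 7 = 15, A[1][2] + B[2][0] = 2 + -4 = -2) = -5 (attained at k = 0)
  C[1][1] = min over k of (A[1][0] + B[0][1] = -3 + 1 = -2, A[1][1] + B[1][1] = 8 + 9 = 17, A[1][2] + B[2][1] = 2 + 6 = 8) = -2 (attained at k = 0)
  C[1][2] = min over k of (A[1][0] + B[0][2] = -3 + 7 = 4, A[1][1] + B[1][2] = 8 + 0 = 8, A[1][2] + B[2][2] = 2 + -5 = -3) = -3 (attained at k = 2)
  C[2][0] = min over k of (A[2][0] + B[0][0] = -4 + -2 = -6, A[2][1] + B[1][0] = 9 + 7 = 16, A[2][2] + B[2][0] = 0 + -4 = -4) = -6 (attained at k = 0)
  C[2][1] = min over k of (A[2][0] + B[0][1] = -4 + 1 = -3, A[2][1] + B[1][1] = 9 + 9 = 18, A[2][2] + B[2][1] = 0 + 6 = 6) = -3 (attained at k = 0)
  C[2][2] = min over k of (A[2][0] + B[0][2] = -4 + 7 = 3, A[2][1] + B[1][2] = 9 + 0 = 9, A[2][2] + B[2][2] = 0 + -5 = -5) = -5 (attained at k = 2)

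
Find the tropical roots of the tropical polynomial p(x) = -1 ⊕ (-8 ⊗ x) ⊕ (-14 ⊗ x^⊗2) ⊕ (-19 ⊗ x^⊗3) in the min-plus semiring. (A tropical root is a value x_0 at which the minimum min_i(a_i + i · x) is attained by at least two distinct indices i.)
Roots: {5, 6, 7}

Each tropical root is a break point of the lower envelope of the lines y = a_i + i · x (there are 4 lines, with slopes 0, 1, ..., 3). Only the lines that attain the minimum somewhere contribute to roots; other lines are dominated. Here the surviving (envelope) indices are i = 3, i = 2, i = 1, i = 0.
Intersections between consecutive envelope lines give the roots: for adjacent envelope indices i < j the intersection is x = (a_i − a_j) / (j − i). Reading off the sorted break points: {5, 6, 7}.
Verification: at each break x_0, at least two indices attain the minimum of min_i(a_i + i · x_0).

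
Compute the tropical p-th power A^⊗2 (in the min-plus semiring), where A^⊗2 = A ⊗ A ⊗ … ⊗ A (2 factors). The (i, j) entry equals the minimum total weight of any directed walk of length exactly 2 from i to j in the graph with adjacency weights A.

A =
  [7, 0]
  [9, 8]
A^⊗2 =
  [9, 7]
  [16, 9]

Each entry (A^⊗2)_ij equals the minimum over all length-2 walks i = v_0 → v_1 → … → v_2 = j of Σ_t A[v_t][v_{t+1}]. For example, for (i, j) = (0, 1) we minimise over 2 possible intermediate vertex sequences; the minimum is 7, attained along the walk 0 → 0 → 1.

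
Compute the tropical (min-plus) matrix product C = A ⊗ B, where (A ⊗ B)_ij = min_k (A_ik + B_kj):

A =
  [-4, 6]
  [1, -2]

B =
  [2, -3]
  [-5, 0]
A ⊗ B =
  [-2, -7]
  [-7, -2]

Apply the min-plus product entry-by-entry:
  C[0][0] = min over k of (A[0][0] + B[0][0] = -4 + 2 = -2, A[0][1] + B[1][0] = 6 + -5 = 1) = -2 (attained at k = 0)
  C[0][1] = min over k of (A[0][0] + B[0][1] = -4 + -3 = -7, A[0][1] + B[1][1] = 6 + 0 = 6) = -7 (attained at k = 0)
  C[1][0] = min over k of (A[1][0] + B[0][0] = 1 + 2 = 3, A[1][1] + B[1][0] = -2 + -5 = -7) = -7 (attained at k = 1)
  C[1][1] = min over k of (A[1][0] + B[0][1] = 1 + -3 = -2, A[1][1] + B[1][1] = -2 + 0 = -2) = -2 (attained at k = 0)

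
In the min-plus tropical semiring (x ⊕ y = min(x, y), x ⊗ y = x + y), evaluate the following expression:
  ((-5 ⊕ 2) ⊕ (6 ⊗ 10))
((-5 ⊕ 2) ⊕ (6 ⊗ 10)) = -5

Expand innermost to outermost. Recall ⊕ takes the minimum of its arguments and ⊗ takes their sum. Working out the expression ((-5 ⊕ 2) ⊕ (6 ⊗ 10)) gives -5.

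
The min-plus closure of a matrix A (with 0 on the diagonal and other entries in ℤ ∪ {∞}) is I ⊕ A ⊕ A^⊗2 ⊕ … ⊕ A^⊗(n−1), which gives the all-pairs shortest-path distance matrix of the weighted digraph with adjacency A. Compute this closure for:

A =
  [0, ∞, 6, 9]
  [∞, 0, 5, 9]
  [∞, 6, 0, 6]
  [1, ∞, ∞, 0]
Closure =
  [0, 12, 6, 9]
  [10, 0, 5, 9]
  [7, 6, 0, 6]
  [1, 13, 7, 0]

This is the Floyd-Warshall all-pairs shortest-path computation. For each intermediate vertex k = 0, 1, …, 3, update dist[i][j] ← min(dist[i][j], dist[i][k] + dist[k][j]). The final matrix gives, for each (i, j), the minimum total weight of any directed path from i to j (possibly empty when i = j).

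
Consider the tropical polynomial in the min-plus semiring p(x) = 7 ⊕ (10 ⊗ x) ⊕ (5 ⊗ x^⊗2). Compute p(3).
p(3) = 7

A tropical monomial a ⊗ x^⊗i evaluates to a + i · x. Evaluating each term at x = 3:
  Term 0 contributes 7 + 0 · 3 = 7
  Term 1 contributes 10 + 1 · 3 = 13
  Term 2 contributes 5 + 2 · 3 = 11
p(3) = ⊕ of these = min[7, 13, 11] = 7.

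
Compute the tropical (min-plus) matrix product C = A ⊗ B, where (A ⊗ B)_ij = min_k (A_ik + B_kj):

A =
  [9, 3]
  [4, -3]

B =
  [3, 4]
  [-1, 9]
A ⊗ B =
  [2, 12]
  [-4, 6]

Apply the min-plus product entry-by-entry:
  C[0][0] = min over k of (A[0][0] + B[0][0] = 9 + 3 = 12, A[0][1] + B[1][0] = 3 + -1 = 2) = 2 (attained at k = 1)
  C[0][1] = min over k of (A[0][0] + B[0][1] = 9 + 4 = 13, A[0][1] + B[1][1] = 3 + 9 = 12) = 12 (attained at k = 1)
  C[1][0] = min over k of (A[1][0] + B[0][0] = 4 + 3 = 7, A[1][1] + B[1][0] = -3 + -1 = -4) = -4 (attained at k = 1)
  C[1][1] = min over k of (A[1][0] + B[0][1] = 4 + 4 = 8, A[1][1] + B[1][1] = -3 + 9 = 6) = 6 (attained at k = 1)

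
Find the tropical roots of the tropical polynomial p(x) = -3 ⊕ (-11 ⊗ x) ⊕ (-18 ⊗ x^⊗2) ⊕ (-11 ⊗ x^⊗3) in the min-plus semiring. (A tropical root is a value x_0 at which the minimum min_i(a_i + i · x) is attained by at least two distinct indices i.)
Roots: {-7, 7, 8}

Each tropical root is a break point of the lower envelope of the lines y = a_i + i · x (there are 4 lines, with slopes 0, 1, ..., 3). Only the lines that attain the minimum somewhere contribute to roots; other lines are dominated. Here the surviving (envelope) indices are i = 3, i = 2, i = 1, i = 0.
Intersections between consecutive envelope lines give the roots: for adjacent envelope indices i < j the intersection is x = (a_i − a_j) / (j − i). Reading off the sorted break points: {-7, 7, 8}.
Verification: at each break x_0, at least two indices attain the minimum of min_i(a_i + i · x_0).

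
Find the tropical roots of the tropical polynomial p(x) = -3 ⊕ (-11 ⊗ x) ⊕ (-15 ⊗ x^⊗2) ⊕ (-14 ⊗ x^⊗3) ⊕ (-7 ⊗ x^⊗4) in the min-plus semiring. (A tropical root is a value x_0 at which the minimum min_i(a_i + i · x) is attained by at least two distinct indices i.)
Roots: {-7, -1, 4, 8}

Each tropical root is a break point of the lower envelope of the lines y = a_i + i · x (there are 5 lines, with slopes 0, 1, ..., 4). Only the lines that attain the minimum somewhere contribute to roots; other lines are dominated. Here the surviving (envelope) indices are i = 4, i = 3, i = 2, i = 1, i = 0.
Intersections between consecutive envelope lines give the roots: for adjacent envelope indices i < j the intersection is x = (a_i − a_j) / (j − i). Reading off the sorted break points: {-7, -1, 4, 8}.
Verification: at each break x_0, at least two indices attain the minimum of min_i(a_i + i · x_0).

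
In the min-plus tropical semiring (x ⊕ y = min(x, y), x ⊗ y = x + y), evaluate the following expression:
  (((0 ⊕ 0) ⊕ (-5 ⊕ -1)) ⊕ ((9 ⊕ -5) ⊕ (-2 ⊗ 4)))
(((0 ⊕ 0) ⊕ (-5 ⊕ -1)) ⊕ ((9 ⊕ -5) ⊕ (-2 ⊗ 4))) = -5

Expand innermost to outermost. Recall ⊕ takes the minimum of its arguments and ⊗ takes their sum. Working out the expression (((0 ⊕ 0) ⊕ (-5 ⊕ -1)) ⊕ ((9 ⊕ -5) ⊕ (-2 ⊗ 4))) gives -5.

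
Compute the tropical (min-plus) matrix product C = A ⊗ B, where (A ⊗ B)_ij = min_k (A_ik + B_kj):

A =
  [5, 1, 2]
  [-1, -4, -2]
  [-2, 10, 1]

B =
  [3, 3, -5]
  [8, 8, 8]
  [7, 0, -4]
A ⊗ B =
  [8, 2, -2]
  [2, -2, -6]
  [1, 1, -7]

Apply the min-plus product entry-by-entry:
  C[0][0] = min over k of (A[0][0] + B[0][0] = 5 + 3 = 8, A[0][1] + B[1][0] = 1 + 8 = 9, A[0][2] + B[2][0] = 2 + 7 = 9) = 8 (attained at k = 0)
  C[0][1] = min over k of (A[0][0] + B[0][1] = 5 + 3 = 8, A[0][1] + B[1][1] = 1 + 8 = 9, A[0][2] + B[2][1] = 2 + 0 = 2) = 2 (attained at k = 2)
  C[0][2] = min over k of (A[0][0] + B[0][2] = 5 + -5 = 0, A[0][1] + B[1][2] = 1 + 8 = 9, A[0][2] + B[2][2] = 2 + -4 = -2) = -2 (attained at k = 2)
  C[1][0] = min over k of (A[1][0] + B[0][0] = -1 + 3 = 2, A[1][1] + B[1][0] = -4 + 8 = 4, A[1][2] + B[2][0] = -2 + 7 = 5) = 2 (attained at k = 0)
  C[1][1] = min over k of (A[1][0] + B[0][1] = -1 + 3 = 2, A[1][1] + B[1][1] = -4 + 8 = 4, A[1][2] + B[2][1] = -2 + 0 = -2) = -2 (attained at k = 2)
  C[1][2] = min over k of (A[1][0] + B[0][2] = -1 + -5 = -6, A[1][1] + B[1][2] = -4 + 8 = 4, A[1][2] + B[2][2] = -2 + -4 = -6) = -6 (attained at k = 0)
  C[2][0] = min over k of (A[2][0] + B[0][0] = -2 + 3 = 1, A[2][1] + B[1][0] = 10 + 8 = 18, A[2][2] + B[2][0] = 1 + 7 = 8) = 1 (attained at k = 0)
  C[2][1] = min over k of (A[2][0] + B[0][1] = -2 + 3 = 1, A[2][1] + B[1][1] = 10 + 8 = 18, A[2][2] + B[2][1] = 1 + 0 = 1) = 1 (attained at k = 0)
  C[2][2] = min over k of (A[2][0] + B[0][2] = -2 + -5 = -7, A[2][1] + B[1][2] = 10 + 8 = 18, A[2][2] + B[2][2] = 1 + -4 = -3) = -7 (attained at k = 0)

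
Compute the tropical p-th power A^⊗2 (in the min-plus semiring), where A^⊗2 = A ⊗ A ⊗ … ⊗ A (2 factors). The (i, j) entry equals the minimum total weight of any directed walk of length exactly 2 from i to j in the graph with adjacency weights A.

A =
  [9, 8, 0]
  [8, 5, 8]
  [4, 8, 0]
A^⊗2 =
  [4, 8, 0]
  [12, 10, 8]
  [4, 8, 0]

Each entry (A^⊗2)_ij equals the minimum over all length-2 walks i = v_0 → v_1 → … → v_2 = j of Σ_t A[v_t][v_{t+1}]. For example, for (i, j) = (0, 2) we minimise over 3 possible intermediate vertex sequences; the minimum is 0, attained along the walk 0 → 2 → 2.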